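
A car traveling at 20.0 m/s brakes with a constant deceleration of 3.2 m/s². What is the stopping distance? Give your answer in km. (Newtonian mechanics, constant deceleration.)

d = v₀² / (2a) = 20.0² / (2 × 3.2) = 400.0 / 6.4 = 62.5 m
d = 62.5 m / 1000.0 = 0.0625 km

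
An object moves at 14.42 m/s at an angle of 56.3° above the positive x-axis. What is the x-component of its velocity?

vₓ = v cos(θ) = 14.42 × cos(56.3°) = 8.0 m/s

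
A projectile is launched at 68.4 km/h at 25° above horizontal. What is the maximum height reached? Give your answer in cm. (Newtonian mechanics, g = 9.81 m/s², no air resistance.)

v₀ = 68.4 km/h × 0.2777777777777778 = 19.0 m/s
H = v₀² × sin²(θ) / (2g) = 19.0² × sin(25°)² / (2 × 9.81) = 361.0 × 0.178606 / 19.62 = 3.28628 m
H = 3.28628 m / 0.01 = 328.6 cm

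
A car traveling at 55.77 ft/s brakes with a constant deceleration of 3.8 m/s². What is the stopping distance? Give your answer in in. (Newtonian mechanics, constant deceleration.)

v₀ = 55.77 ft/s × 0.3048 = 16.9987 m/s
d = v₀² / (2a) = 16.9987² / (2 × 3.8) = 288.956 / 7.6 = 38.0205 m
d = 38.0205 m / 0.0254 = 1497 in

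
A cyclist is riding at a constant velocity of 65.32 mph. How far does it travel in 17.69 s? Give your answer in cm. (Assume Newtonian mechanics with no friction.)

v = 65.32 mph × 0.44704 = 29.2007 m/s
d = v × t = 29.2007 × 17.69 = 516.56 m
d = 516.56 m / 0.01 = 51660 cm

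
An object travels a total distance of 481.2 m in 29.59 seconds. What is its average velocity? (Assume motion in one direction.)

v_avg = Δd / Δt = 481.2 / 29.59 = 16.26 m/s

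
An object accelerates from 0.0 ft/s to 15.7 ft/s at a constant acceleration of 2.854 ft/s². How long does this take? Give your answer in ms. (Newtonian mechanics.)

v₀ = 0.0 ft/s × 0.3048 = 0.0 m/s
v = 15.7 ft/s × 0.3048 = 4.78536 m/s
a = 2.854 ft/s² × 0.3048 = 0.869899 m/s²
t = (v - v₀) / a = (4.78536 - 0.0) / 0.869899 = 5.50105 s
t = 5.50105 s / 0.001 = 5501 ms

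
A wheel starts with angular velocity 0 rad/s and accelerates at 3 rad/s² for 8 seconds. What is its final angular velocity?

ω = ω₀ + αt = 0 + 3 × 8 = 24 rad/s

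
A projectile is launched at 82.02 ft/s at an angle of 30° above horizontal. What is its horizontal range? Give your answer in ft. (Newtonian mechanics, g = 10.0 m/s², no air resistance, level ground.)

v₀ = 82.02 ft/s × 0.3048 = 24.9997 m/s
R = v₀² × sin(2θ) / g = 24.9997² × sin(2 × 30°) / 10.0 = 624.985 × 0.866025 / 10.0 = 54.1253 m
R = 54.1253 m / 0.3048 = 177.6 ft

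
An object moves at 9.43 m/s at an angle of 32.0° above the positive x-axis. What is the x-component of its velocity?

vₓ = v cos(θ) = 9.43 × cos(32.0°) = 8.0 m/s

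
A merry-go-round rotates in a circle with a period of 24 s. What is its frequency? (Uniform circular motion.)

f = 1/T = 1/24 = 0.0417 Hz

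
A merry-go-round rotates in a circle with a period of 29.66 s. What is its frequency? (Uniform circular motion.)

f = 1/T = 1/29.66 = 0.0337 Hz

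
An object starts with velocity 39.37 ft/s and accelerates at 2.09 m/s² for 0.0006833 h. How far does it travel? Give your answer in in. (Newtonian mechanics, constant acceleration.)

v₀ = 39.37 ft/s × 0.3048 = 12.0 m/s
t = 0.0006833 h × 3600.0 = 2.45988 s
d = v₀ × t + ½ × a × t² = 12.0 × 2.45988 + 0.5 × 2.09 × 2.45988² = 35.8419 m
d = 35.8419 m / 0.0254 = 1411 in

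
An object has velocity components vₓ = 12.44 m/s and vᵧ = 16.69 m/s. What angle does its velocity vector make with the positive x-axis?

θ = arctan(vᵧ/vₓ) = arctan(16.69/12.44) = 53.3°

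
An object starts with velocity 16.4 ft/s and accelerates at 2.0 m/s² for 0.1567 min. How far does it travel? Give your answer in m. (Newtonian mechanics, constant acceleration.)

v₀ = 16.4 ft/s × 0.3048 = 4.99872 m/s
t = 0.1567 min × 60.0 = 9.402 s
d = v₀ × t + ½ × a × t² = 4.99872 × 9.402 + 0.5 × 2.0 × 9.402² = 135.4 m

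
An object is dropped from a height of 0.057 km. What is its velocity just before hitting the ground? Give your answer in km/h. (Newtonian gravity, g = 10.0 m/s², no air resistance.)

h = 0.057 km × 1000.0 = 57.0 m
v = √(2gh) = √(2 × 10.0 × 57.0) = 33.763886 m/s
v = 33.763886 m/s / 0.2777777777777778 = 121.5 km/h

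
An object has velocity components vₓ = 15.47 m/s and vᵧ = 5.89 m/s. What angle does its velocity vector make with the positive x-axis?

θ = arctan(vᵧ/vₓ) = arctan(5.89/15.47) = 20.84°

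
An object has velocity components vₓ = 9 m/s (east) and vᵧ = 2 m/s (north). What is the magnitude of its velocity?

|v| = √(vₓ² + vᵧ²) = √(9² + 2²) = √(85) = 9.22 m/s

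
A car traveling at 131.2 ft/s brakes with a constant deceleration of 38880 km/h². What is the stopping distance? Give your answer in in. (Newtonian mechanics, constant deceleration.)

v₀ = 131.2 ft/s × 0.3048 = 39.9898 m/s
a = 38880 km/h² × 7.716049382716049e-05 = 3.0 m/s²
d = v₀² / (2a) = 39.9898² / (2 × 3.0) = 1599.18 / 6.0 = 266.53 m
d = 266.53 m / 0.0254 = 10490 in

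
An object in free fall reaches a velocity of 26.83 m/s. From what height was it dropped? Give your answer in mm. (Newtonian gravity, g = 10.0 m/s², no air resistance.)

h = v² / (2g) = 26.83² / (2 × 10.0) = 35.9924 m
h = 35.9924 m / 0.001 = 35990 mm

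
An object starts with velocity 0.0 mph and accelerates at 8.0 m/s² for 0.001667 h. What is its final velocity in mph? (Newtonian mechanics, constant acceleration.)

v₀ = 0.0 mph × 0.44704 = 0.0 m/s
t = 0.001667 h × 3600.0 = 6.0012 s
v = v₀ + a × t = 0.0 + 8.0 × 6.0012 = 48.0096 m/s
v = 48.0096 m/s / 0.44704 = 107.4 mph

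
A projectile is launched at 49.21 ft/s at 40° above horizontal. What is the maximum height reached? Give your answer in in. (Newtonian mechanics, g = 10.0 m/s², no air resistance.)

v₀ = 49.21 ft/s × 0.3048 = 14.9992 m/s
H = v₀² × sin²(θ) / (2g) = 14.9992² × sin(40°)² / (2 × 10.0) = 224.976 × 0.413176 / 20.0 = 4.64773 m
H = 4.64773 m / 0.0254 = 183.0 in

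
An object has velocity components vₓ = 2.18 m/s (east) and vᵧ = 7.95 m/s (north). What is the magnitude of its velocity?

|v| = √(vₓ² + vᵧ²) = √(2.18² + 7.95²) = √(67.9549) = 8.24 m/s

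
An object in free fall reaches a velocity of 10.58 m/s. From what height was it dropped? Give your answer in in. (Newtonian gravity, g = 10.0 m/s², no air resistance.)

h = v² / (2g) = 10.58² / (2 × 10.0) = 5.59682 m
h = 5.59682 m / 0.0254 = 220.3 in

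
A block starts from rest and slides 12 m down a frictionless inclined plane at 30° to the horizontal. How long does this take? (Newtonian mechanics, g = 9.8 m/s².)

a = g sin(θ) = 9.8 × sin(30°) = 4.9 m/s²
t = √(2d/a) = √(2 × 12 / 4.9) = 2.21 s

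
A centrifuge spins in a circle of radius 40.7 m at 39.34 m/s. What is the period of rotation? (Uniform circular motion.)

T = 2πr/v = 2π×40.7/39.34 = 6.5 s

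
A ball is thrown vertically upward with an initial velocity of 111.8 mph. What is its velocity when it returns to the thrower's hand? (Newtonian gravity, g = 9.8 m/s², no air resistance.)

By conservation of energy (no air resistance), the ball returns to the throw height with the same speed as launch, but directed downward.
|v_ground| = v₀ = 111.8 mph
v_ground = 111.8 mph (downward)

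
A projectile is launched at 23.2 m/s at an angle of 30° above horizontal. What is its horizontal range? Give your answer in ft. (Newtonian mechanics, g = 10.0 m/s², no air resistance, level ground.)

R = v₀² × sin(2θ) / g = 23.2² × sin(2 × 30°) / 10.0 = 538.24 × 0.866025 / 10.0 = 46.6129 m
R = 46.6129 m / 0.3048 = 152.9 ft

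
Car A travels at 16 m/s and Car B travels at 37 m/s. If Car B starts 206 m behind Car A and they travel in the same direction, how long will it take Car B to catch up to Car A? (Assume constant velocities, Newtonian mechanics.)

Relative speed: v_rel = 37 - 16 = 21 m/s
Time to catch: t = d₀/v_rel = 206/21 = 9.81 s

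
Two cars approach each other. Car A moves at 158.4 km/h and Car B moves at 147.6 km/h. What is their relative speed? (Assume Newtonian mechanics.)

v_rel = v_A + v_B = 158.4 + 147.6 = 306.0 km/h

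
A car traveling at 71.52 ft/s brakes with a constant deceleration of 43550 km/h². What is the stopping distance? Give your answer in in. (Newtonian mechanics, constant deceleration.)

v₀ = 71.52 ft/s × 0.3048 = 21.7993 m/s
a = 43550 km/h² × 7.716049382716049e-05 = 3.36034 m/s²
d = v₀² / (2a) = 21.7993² / (2 × 3.36034) = 475.209 / 6.72068 = 70.7085 m
d = 70.7085 m / 0.0254 = 2784 in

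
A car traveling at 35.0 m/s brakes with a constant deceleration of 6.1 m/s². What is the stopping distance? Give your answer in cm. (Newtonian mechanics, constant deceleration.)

d = v₀² / (2a) = 35.0² / (2 × 6.1) = 1225.0 / 12.2 = 100.41 m
d = 100.41 m / 0.01 = 10040 cm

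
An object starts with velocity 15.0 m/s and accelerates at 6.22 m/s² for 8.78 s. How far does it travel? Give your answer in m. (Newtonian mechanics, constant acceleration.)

d = v₀ × t + ½ × a × t² = 15.0 × 8.78 + 0.5 × 6.22 × 8.78² = 371.4 m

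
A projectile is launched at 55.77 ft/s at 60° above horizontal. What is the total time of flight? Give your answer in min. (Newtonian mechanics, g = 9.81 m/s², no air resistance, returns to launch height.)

v₀ = 55.77 ft/s × 0.3048 = 16.9987 m/s
T = 2 × v₀ × sin(θ) / g = 2 × 16.9987 × sin(60°) / 9.81 = 2 × 16.9987 × 0.866025 / 9.81 = 3.00128 s
T = 3.00128 s / 60.0 = 0.05002 min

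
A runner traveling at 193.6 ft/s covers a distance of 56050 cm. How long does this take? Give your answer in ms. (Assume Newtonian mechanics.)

d = 56050 cm × 0.01 = 560.5 m
v = 193.6 ft/s × 0.3048 = 59.00928 m/s
t = d / v = 560.5 / 59.00928 = 9.498506 s
t = 9.498506 s / 0.001 = 9499 ms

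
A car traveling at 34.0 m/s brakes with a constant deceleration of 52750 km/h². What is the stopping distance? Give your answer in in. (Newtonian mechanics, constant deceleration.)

a = 52750 km/h² × 7.716049382716049e-05 = 4.07022 m/s²
d = v₀² / (2a) = 34.0² / (2 × 4.07022) = 1156.0 / 8.14044 = 142.007 m
d = 142.007 m / 0.0254 = 5591 in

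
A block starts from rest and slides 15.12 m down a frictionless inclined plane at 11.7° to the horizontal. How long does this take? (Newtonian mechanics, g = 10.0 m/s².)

a = g sin(θ) = 10.0 × sin(11.7°) = 2.0279 m/s²
t = √(2d/a) = √(2 × 15.12 / 2.0279) = 3.86 s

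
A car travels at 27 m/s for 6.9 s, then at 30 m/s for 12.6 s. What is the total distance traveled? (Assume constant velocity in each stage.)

d₁ = v₁t₁ = 27 × 6.9 = 186.3 m
d₂ = v₂t₂ = 30 × 12.6 = 378.0 m
d_total = 186.3 + 378.0 = 564.3 m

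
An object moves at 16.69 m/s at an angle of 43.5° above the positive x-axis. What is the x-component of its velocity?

vₓ = v cos(θ) = 16.69 × cos(43.5°) = 12.11 m/s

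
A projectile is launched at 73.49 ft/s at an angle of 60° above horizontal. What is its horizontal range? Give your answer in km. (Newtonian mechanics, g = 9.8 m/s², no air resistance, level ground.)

v₀ = 73.49 ft/s × 0.3048 = 22.3998 m/s
R = v₀² × sin(2θ) / g = 22.3998² × sin(2 × 60°) / 9.8 = 501.751 × 0.866025 / 9.8 = 44.3397 m
R = 44.3397 m / 1000.0 = 0.04434 km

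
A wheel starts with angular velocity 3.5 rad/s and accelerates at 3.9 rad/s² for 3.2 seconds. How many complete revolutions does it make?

θ = ω₀t + ½αt² = 3.5×3.2 + ½×3.9×3.2² = 31.168 rad
Total revolutions = θ/(2π) = 31.168/(2π) = 4.96
Complete revolutions = ⌊4.96⌋ = 4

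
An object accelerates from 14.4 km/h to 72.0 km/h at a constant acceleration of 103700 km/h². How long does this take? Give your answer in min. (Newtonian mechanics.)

v₀ = 14.4 km/h × 0.2777777777777778 = 4.0 m/s
v = 72.0 km/h × 0.2777777777777778 = 20.0 m/s
a = 103700 km/h² × 7.716049382716049e-05 = 8.00154 m/s²
t = (v - v₀) / a = (20.0 - 4.0) / 8.00154 = 1.99962 s
t = 1.99962 s / 60.0 = 0.03333 min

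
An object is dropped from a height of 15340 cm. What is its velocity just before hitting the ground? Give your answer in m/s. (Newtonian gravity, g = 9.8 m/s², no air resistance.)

h = 15340 cm × 0.01 = 153.4 m
v = √(2gh) = √(2 × 9.8 × 153.4) = 54.83 m/s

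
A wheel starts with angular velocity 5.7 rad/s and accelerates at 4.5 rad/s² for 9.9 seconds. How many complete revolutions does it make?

θ = ω₀t + ½αt² = 5.7×9.9 + ½×4.5×9.9² = 276.9525 rad
Total revolutions = θ/(2π) = 276.9525/(2π) = 44.08
Complete revolutions = ⌊44.08⌋ = 44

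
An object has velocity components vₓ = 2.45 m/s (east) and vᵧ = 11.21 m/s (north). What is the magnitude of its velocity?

|v| = √(vₓ² + vᵧ²) = √(2.45² + 11.21²) = √(131.6666) = 11.47 m/s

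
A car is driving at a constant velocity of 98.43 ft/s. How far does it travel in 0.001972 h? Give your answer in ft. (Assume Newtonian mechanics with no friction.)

v = 98.43 ft/s × 0.3048 = 30.0015 m/s
t = 0.001972 h × 3600.0 = 7.0992 s
d = v × t = 30.0015 × 7.0992 = 212.987 m
d = 212.987 m / 0.3048 = 698.8 ft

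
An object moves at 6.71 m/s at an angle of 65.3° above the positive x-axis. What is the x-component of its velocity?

vₓ = v cos(θ) = 6.71 × cos(65.3°) = 2.8 m/s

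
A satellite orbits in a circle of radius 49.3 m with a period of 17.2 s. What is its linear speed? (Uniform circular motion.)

v = 2πr/T = 2π×49.3/17.2 = 18.01 m/s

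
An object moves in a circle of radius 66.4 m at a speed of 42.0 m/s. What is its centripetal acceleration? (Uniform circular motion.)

a_c = v²/r = 42.0²/66.4 = 1764.0/66.4 = 26.57 m/s²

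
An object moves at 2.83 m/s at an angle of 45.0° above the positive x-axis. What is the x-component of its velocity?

vₓ = v cos(θ) = 2.83 × cos(45.0°) = 2.0 m/s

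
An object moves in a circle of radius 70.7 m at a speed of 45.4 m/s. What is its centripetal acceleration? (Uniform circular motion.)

a_c = v²/r = 45.4²/70.7 = 2061.16/70.7 = 29.15 m/s²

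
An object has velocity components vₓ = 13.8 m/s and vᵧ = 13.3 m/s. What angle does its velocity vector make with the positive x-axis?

θ = arctan(vᵧ/vₓ) = arctan(13.3/13.8) = 43.94°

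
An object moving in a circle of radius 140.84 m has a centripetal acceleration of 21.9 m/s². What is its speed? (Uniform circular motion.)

v = √(a_c × r) = √(21.9 × 140.84) = 55.54 m/s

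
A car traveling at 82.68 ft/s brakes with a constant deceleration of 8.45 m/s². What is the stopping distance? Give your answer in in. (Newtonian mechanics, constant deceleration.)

v₀ = 82.68 ft/s × 0.3048 = 25.2009 m/s
d = v₀² / (2a) = 25.2009² / (2 × 8.45) = 635.085 / 16.9 = 37.579 m
d = 37.579 m / 0.0254 = 1479 in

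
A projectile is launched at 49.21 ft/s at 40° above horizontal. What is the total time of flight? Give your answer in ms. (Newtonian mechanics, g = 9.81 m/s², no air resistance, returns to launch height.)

v₀ = 49.21 ft/s × 0.3048 = 14.9992 m/s
T = 2 × v₀ × sin(θ) / g = 2 × 14.9992 × sin(40°) / 9.81 = 2 × 14.9992 × 0.642788 / 9.81 = 1.96561 s
T = 1.96561 s / 0.001 = 1966 ms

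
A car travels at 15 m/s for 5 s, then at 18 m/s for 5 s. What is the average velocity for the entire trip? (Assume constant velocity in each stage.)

d₁ = v₁t₁ = 15 × 5 = 75 m
d₂ = v₂t₂ = 18 × 5 = 90 m
d_total = 165 m, t_total = 10 s
v_avg = d_total/t_total = 165/10 = 16.5 m/s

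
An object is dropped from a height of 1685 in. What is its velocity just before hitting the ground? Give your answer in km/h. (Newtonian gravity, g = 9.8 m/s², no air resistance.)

h = 1685 in × 0.0254 = 42.799 m
v = √(2gh) = √(2 × 9.8 × 42.799) = 28.9631 m/s
v = 28.9631 m/s / 0.2777777777777778 = 104.3 km/h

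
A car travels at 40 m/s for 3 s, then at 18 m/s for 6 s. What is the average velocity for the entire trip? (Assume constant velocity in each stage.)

d₁ = v₁t₁ = 40 × 3 = 120 m
d₂ = v₂t₂ = 18 × 6 = 108 m
d_total = 228 m, t_total = 9 s
v_avg = d_total/t_total = 228/9 = 25.33 m/s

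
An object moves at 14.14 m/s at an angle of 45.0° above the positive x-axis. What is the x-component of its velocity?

vₓ = v cos(θ) = 14.14 × cos(45.0°) = 10.0 m/s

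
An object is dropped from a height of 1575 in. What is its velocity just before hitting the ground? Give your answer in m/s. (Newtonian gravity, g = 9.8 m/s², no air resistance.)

h = 1575 in × 0.0254 = 40.005 m
v = √(2gh) = √(2 × 9.8 × 40.005) = 28.0 m/s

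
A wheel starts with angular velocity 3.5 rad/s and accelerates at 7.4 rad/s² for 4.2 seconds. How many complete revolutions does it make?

θ = ω₀t + ½αt² = 3.5×4.2 + ½×7.4×4.2² = 79.968 rad
Total revolutions = θ/(2π) = 79.968/(2π) = 12.73
Complete revolutions = ⌊12.73⌋ = 12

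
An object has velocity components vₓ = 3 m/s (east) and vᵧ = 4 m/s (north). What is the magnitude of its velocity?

|v| = √(vₓ² + vᵧ²) = √(3² + 4²) = √(25) = 5.0 m/s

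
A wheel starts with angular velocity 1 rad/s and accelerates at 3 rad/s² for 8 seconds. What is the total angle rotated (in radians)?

θ = ω₀t + ½αt² = 1×8 + ½×3×8² = 104.0 rad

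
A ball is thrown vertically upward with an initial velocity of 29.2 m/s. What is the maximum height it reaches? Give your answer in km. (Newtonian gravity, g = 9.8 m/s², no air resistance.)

h_max = v₀² / (2g) = 29.2² / (2 × 9.8) = 852.64 / 19.6 = 43.502 m
h_max = 43.502 m / 1000.0 = 0.0435 km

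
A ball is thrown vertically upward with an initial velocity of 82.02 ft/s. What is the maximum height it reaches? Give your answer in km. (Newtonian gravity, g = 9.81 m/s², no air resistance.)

v₀ = 82.02 ft/s × 0.3048 = 24.9997 m/s
h_max = v₀² / (2g) = 24.9997² / (2 × 9.81) = 624.985 / 19.62 = 31.8545 m
h_max = 31.8545 m / 1000.0 = 0.03185 km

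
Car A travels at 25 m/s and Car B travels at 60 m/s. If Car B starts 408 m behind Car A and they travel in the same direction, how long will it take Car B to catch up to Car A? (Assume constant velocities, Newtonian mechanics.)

Relative speed: v_rel = 60 - 25 = 35 m/s
Time to catch: t = d₀/v_rel = 408/35 = 11.66 s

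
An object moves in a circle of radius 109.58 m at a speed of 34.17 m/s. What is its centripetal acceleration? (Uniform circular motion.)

a_c = v²/r = 34.17²/109.58 = 1167.5889/109.58 = 10.66 m/s²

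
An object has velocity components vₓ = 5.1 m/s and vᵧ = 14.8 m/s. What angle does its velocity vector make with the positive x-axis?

θ = arctan(vᵧ/vₓ) = arctan(14.8/5.1) = 70.99°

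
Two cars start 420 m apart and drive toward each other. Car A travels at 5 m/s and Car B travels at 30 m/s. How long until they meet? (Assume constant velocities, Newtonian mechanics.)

Combined speed: v_combined = 5 + 30 = 35 m/s
Time to meet: t = d/v_combined = 420/35 = 12.0 s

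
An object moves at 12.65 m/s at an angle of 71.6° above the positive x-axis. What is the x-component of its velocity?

vₓ = v cos(θ) = 12.65 × cos(71.6°) = 3.99 m/s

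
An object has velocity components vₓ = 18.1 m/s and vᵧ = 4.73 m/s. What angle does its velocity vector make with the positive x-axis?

θ = arctan(vᵧ/vₓ) = arctan(4.73/18.1) = 14.65°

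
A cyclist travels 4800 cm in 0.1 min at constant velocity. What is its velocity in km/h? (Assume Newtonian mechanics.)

d = 4800 cm × 0.01 = 48.0 m
t = 0.1 min × 60.0 = 6.0 s
v = d / t = 48.0 / 6.0 = 8.0 m/s
v = 8.0 m/s / 0.2777777777777778 = 28.8 km/h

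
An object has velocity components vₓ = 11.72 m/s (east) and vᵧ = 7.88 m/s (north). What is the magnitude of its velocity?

|v| = √(vₓ² + vᵧ²) = √(11.72² + 7.88²) = √(199.4528) = 14.12 m/s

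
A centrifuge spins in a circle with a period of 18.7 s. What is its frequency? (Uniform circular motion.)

f = 1/T = 1/18.7 = 0.0535 Hz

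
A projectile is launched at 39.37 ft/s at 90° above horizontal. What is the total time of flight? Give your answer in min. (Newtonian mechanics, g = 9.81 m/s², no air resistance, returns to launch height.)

v₀ = 39.37 ft/s × 0.3048 = 12.0 m/s
T = 2 × v₀ × sin(θ) / g = 2 × 12.0 × sin(90°) / 9.81 = 2 × 12.0 × 1.0 / 9.81 = 2.44648 s
T = 2.44648 s / 60.0 = 0.04077 min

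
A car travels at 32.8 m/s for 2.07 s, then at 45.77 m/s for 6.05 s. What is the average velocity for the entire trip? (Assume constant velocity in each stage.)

d₁ = v₁t₁ = 32.8 × 2.07 = 67.896 m
d₂ = v₂t₂ = 45.77 × 6.05 = 276.9085 m
d_total = 344.8045 m, t_total = 8.12 s
v_avg = d_total/t_total = 344.8045/8.12 = 42.46 m/s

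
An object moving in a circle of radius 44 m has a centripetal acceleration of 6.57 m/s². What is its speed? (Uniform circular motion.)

v = √(a_c × r) = √(6.57 × 44) = 17.0 m/s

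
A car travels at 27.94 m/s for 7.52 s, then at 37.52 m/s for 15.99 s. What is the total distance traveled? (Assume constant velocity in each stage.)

d₁ = v₁t₁ = 27.94 × 7.52 = 210.1088 m
d₂ = v₂t₂ = 37.52 × 15.99 = 599.9448 m
d_total = 210.1088 + 599.9448 = 810.05 m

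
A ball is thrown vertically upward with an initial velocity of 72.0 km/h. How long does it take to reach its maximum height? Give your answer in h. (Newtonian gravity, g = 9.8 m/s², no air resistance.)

v₀ = 72.0 km/h × 0.2777777777777778 = 20.0 m/s
t_up = v₀ / g = 20.0 / 9.8 = 2.04082 s
t_up = 2.04082 s / 3600.0 = 0.0005669 h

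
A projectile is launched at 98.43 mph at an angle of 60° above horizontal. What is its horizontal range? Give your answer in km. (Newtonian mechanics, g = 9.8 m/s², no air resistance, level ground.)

v₀ = 98.43 mph × 0.44704 = 44.0021 m/s
R = v₀² × sin(2θ) / g = 44.0021² × sin(2 × 60°) / 9.8 = 1936.18 × 0.866025 / 9.8 = 171.1 m
R = 171.1 m / 1000.0 = 0.1711 km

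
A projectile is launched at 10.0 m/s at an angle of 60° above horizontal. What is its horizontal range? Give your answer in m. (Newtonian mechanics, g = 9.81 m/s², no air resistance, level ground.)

R = v₀² × sin(2θ) / g = 10.0² × sin(2 × 60°) / 9.81 = 100.0 × 0.866025 / 9.81 = 8.828 m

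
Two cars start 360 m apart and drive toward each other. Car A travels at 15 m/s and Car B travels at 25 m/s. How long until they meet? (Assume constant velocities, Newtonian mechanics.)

Combined speed: v_combined = 15 + 25 = 40 m/s
Time to meet: t = d/v_combined = 360/40 = 9.0 s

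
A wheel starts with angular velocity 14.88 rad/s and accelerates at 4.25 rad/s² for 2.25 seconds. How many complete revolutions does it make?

θ = ω₀t + ½αt² = 14.88×2.25 + ½×4.25×2.25² = 44.2378125 rad
Total revolutions = θ/(2π) = 44.2378125/(2π) = 7.04
Complete revolutions = ⌊7.04⌋ = 7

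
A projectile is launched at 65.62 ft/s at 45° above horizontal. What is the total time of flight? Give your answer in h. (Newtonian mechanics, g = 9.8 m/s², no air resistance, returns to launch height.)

v₀ = 65.62 ft/s × 0.3048 = 20.001 m/s
T = 2 × v₀ × sin(θ) / g = 2 × 20.001 × sin(45°) / 9.8 = 2 × 20.001 × 0.707107 / 9.8 = 2.8863 s
T = 2.8863 s / 3600.0 = 0.0008017 h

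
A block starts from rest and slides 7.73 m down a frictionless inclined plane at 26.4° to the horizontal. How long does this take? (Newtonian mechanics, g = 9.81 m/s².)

a = g sin(θ) = 9.81 × sin(26.4°) = 4.3619 m/s²
t = √(2d/a) = √(2 × 7.73 / 4.3619) = 1.88 s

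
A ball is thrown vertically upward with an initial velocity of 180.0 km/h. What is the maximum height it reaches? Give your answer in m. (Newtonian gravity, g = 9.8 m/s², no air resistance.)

v₀ = 180.0 km/h × 0.2777777777777778 = 50.0 m/s
h_max = v₀² / (2g) = 50.0² / (2 × 9.8) = 2500.0 / 19.6 = 127.6 m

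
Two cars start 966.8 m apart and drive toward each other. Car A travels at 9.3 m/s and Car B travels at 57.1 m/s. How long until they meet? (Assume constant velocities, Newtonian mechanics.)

Combined speed: v_combined = 9.3 + 57.1 = 66.4 m/s
Time to meet: t = d/v_combined = 966.8/66.4 = 14.56 s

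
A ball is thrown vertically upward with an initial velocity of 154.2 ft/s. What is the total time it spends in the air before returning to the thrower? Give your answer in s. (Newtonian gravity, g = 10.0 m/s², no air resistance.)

v₀ = 154.2 ft/s × 0.3048 = 47.0002 m/s
t_total = 2 × v₀ / g = 2 × 47.0002 / 10.0 = 9.4 s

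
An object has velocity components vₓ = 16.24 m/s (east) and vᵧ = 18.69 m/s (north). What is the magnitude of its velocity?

|v| = √(vₓ² + vᵧ²) = √(16.24² + 18.69²) = √(613.0537) = 24.76 m/s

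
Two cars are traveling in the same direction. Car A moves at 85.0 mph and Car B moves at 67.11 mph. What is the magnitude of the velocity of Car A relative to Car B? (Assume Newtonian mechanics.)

v_rel = |v_A - v_B| = |85.0 - 67.11| = 17.89 mph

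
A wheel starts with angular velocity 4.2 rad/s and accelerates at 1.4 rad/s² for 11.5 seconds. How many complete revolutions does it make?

θ = ω₀t + ½αt² = 4.2×11.5 + ½×1.4×11.5² = 140.875 rad
Total revolutions = θ/(2π) = 140.875/(2π) = 22.42
Complete revolutions = ⌊22.42⌋ = 22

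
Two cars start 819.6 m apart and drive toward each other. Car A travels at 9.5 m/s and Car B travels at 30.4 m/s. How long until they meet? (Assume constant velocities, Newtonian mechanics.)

Combined speed: v_combined = 9.5 + 30.4 = 39.9 m/s
Time to meet: t = d/v_combined = 819.6/39.9 = 20.54 s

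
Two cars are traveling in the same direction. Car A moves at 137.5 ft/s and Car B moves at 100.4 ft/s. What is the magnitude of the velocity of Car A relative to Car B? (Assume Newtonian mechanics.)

v_rel = |v_A - v_B| = |137.5 - 100.4| = 37.1 ft/s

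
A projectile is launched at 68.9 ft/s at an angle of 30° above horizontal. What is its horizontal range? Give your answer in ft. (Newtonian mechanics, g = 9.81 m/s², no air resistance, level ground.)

v₀ = 68.9 ft/s × 0.3048 = 21.0007 m/s
R = v₀² × sin(2θ) / g = 21.0007² × sin(2 × 30°) / 9.81 = 441.029 × 0.866025 / 9.81 = 38.934 m
R = 38.934 m / 0.3048 = 127.7 ft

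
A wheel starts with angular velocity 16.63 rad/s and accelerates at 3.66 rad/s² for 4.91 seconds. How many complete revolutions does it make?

θ = ω₀t + ½αt² = 16.63×4.91 + ½×3.66×4.91² = 125.771123 rad
Total revolutions = θ/(2π) = 125.771123/(2π) = 20.02
Complete revolutions = ⌊20.02⌋ = 20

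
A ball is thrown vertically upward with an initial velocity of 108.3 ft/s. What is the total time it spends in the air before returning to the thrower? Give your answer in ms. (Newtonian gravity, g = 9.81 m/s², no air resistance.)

v₀ = 108.3 ft/s × 0.3048 = 33.0098 m/s
t_total = 2 × v₀ / g = 2 × 33.0098 / 9.81 = 6.72983 s
t_total = 6.72983 s / 0.001 = 6730 ms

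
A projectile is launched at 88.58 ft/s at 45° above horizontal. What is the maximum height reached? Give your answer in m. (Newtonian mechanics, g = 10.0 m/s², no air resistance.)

v₀ = 88.58 ft/s × 0.3048 = 26.9992 m/s
H = v₀² × sin²(θ) / (2g) = 26.9992² × sin(45°)² / (2 × 10.0) = 728.957 × 0.5 / 20.0 = 18.22 m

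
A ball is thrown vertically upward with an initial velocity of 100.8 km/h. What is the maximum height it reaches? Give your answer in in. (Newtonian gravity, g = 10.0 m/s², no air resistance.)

v₀ = 100.8 km/h × 0.2777777777777778 = 28.0 m/s
h_max = v₀² / (2g) = 28.0² / (2 × 10.0) = 784.0 / 20.0 = 39.2 m
h_max = 39.2 m / 0.0254 = 1543 in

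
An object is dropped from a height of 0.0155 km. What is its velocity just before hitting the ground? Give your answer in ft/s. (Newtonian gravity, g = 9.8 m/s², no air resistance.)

h = 0.0155 km × 1000.0 = 15.5 m
v = √(2gh) = √(2 × 9.8 × 15.5) = 17.4299 m/s
v = 17.4299 m/s / 0.3048 = 57.18 ft/s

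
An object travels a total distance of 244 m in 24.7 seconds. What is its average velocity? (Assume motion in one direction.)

v_avg = Δd / Δt = 244 / 24.7 = 9.88 m/s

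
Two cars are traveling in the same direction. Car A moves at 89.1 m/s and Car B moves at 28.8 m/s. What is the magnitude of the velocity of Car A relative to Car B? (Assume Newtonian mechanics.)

v_rel = |v_A - v_B| = |89.1 - 28.8| = 60.3 m/s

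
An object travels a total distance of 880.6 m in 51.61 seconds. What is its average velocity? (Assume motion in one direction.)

v_avg = Δd / Δt = 880.6 / 51.61 = 17.06 m/s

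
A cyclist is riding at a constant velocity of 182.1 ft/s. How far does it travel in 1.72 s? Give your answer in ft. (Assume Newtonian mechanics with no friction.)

v = 182.1 ft/s × 0.3048 = 55.5041 m/s
d = v × t = 55.5041 × 1.72 = 95.4671 m
d = 95.4671 m / 0.3048 = 313.2 ft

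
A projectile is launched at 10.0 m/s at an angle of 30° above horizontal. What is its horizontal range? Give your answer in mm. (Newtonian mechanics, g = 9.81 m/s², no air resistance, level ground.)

R = v₀² × sin(2θ) / g = 10.0² × sin(2 × 30°) / 9.81 = 100.0 × 0.866025 / 9.81 = 8.82798 m
R = 8.82798 m / 0.001 = 8828 mm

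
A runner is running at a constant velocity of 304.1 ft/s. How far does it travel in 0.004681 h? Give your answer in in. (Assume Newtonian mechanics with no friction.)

v = 304.1 ft/s × 0.3048 = 92.6897 m/s
t = 0.004681 h × 3600.0 = 16.8516 s
d = v × t = 92.6897 × 16.8516 = 1561.97 m
d = 1561.97 m / 0.0254 = 61490 in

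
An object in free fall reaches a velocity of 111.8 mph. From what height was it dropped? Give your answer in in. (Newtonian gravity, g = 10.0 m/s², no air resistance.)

v = 111.8 mph × 0.44704 = 49.9791 m/s
h = v² / (2g) = 49.9791² / (2 × 10.0) = 124.896 m
h = 124.896 m / 0.0254 = 4917 in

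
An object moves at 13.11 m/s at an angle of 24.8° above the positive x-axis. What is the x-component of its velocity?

vₓ = v cos(θ) = 13.11 × cos(24.8°) = 11.9 m/s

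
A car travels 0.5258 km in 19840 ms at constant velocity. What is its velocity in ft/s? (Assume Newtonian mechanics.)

d = 0.5258 km × 1000.0 = 525.8 m
t = 19840 ms × 0.001 = 19.84 s
v = d / t = 525.8 / 19.84 = 26.502 m/s
v = 26.502 m/s / 0.3048 = 86.95 ft/s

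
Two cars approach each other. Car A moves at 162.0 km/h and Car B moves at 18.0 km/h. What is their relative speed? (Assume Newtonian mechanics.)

v_rel = v_A + v_B = 162.0 + 18.0 = 180.0 km/h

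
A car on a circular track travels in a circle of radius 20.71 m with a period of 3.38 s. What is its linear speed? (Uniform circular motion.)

v = 2πr/T = 2π×20.71/3.38 = 38.5 m/s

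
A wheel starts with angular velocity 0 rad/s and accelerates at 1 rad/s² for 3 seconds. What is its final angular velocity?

ω = ω₀ + αt = 0 + 1 × 3 = 3 rad/s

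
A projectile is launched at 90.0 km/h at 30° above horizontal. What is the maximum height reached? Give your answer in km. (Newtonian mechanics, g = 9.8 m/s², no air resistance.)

v₀ = 90.0 km/h × 0.2777777777777778 = 25.0 m/s
H = v₀² × sin²(θ) / (2g) = 25.0² × sin(30°)² / (2 × 9.8) = 625.0 × 0.25 / 19.6 = 7.97194 m
H = 7.97194 m / 1000.0 = 0.007972 km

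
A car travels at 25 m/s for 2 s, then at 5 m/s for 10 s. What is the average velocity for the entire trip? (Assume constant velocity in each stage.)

d₁ = v₁t₁ = 25 × 2 = 50 m
d₂ = v₂t₂ = 5 × 10 = 50 m
d_total = 100 m, t_total = 12 s
v_avg = d_total/t_total = 100/12 = 8.33 m/s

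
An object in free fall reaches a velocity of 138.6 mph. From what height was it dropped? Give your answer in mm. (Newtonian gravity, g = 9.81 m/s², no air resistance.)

v = 138.6 mph × 0.44704 = 61.9597 m/s
h = v² / (2g) = 61.9597² / (2 × 9.81) = 195.668 m
h = 195.668 m / 0.001 = 195700 mm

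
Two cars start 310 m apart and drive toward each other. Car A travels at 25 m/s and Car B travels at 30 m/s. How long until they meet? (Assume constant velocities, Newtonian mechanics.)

Combined speed: v_combined = 25 + 30 = 55 m/s
Time to meet: t = d/v_combined = 310/55 = 5.64 s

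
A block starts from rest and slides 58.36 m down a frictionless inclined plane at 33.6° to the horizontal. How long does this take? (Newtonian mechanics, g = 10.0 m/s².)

a = g sin(θ) = 10.0 × sin(33.6°) = 5.5339 m/s²
t = √(2d/a) = √(2 × 58.36 / 5.5339) = 4.59 s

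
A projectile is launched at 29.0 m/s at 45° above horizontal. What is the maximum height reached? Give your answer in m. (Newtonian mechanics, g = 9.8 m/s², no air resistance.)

H = v₀² × sin²(θ) / (2g) = 29.0² × sin(45°)² / (2 × 9.8) = 841.0 × 0.5 / 19.6 = 21.45 m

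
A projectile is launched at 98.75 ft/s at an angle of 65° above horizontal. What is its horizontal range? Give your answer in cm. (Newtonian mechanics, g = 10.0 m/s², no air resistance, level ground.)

v₀ = 98.75 ft/s × 0.3048 = 30.099 m/s
R = v₀² × sin(2θ) / g = 30.099² × sin(2 × 65°) / 10.0 = 905.95 × 0.766044 / 10.0 = 69.3998 m
R = 69.3998 m / 0.01 = 6940 cm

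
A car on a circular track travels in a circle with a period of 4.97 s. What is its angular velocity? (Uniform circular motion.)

ω = 2π/T = 2π/4.97 = 1.2642 rad/s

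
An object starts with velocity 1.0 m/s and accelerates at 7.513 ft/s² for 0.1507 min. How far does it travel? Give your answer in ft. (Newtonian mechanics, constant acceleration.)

a = 7.513 ft/s² × 0.3048 = 2.28996 m/s²
t = 0.1507 min × 60.0 = 9.042 s
d = v₀ × t + ½ × a × t² = 1.0 × 9.042 + 0.5 × 2.28996 × 9.042² = 102.653 m
d = 102.653 m / 0.3048 = 336.8 ft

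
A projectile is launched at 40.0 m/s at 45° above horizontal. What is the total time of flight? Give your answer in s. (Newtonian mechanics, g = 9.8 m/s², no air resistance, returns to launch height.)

T = 2 × v₀ × sin(θ) / g = 2 × 40.0 × sin(45°) / 9.8 = 2 × 40.0 × 0.707107 / 9.8 = 5.772 s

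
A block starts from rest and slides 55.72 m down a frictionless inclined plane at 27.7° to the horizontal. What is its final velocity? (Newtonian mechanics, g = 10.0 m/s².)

a = g sin(θ) = 10.0 × sin(27.7°) = 4.6484 m/s²
v = √(2ad) = √(2 × 4.6484 × 55.72) = 22.76 m/s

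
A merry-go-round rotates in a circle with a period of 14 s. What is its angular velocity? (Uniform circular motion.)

ω = 2π/T = 2π/14 = 0.4488 rad/s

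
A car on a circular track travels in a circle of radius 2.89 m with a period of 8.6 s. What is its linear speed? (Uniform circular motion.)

v = 2πr/T = 2π×2.89/8.6 = 2.11 m/s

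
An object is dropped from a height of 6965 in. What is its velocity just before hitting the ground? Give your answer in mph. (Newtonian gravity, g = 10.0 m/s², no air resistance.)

h = 6965 in × 0.0254 = 176.911 m
v = √(2gh) = √(2 × 10.0 × 176.911) = 59.4829 m/s
v = 59.4829 m/s / 0.44704 = 133.1 mph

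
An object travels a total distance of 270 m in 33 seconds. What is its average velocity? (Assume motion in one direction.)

v_avg = Δd / Δt = 270 / 33 = 8.18 m/s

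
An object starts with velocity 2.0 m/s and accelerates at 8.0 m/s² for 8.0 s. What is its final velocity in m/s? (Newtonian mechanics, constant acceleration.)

v = v₀ + a × t = 2.0 + 8.0 × 8.0 = 66.0 m/s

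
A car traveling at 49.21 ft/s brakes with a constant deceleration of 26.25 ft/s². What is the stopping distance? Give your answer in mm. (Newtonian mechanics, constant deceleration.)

v₀ = 49.21 ft/s × 0.3048 = 14.9992 m/s
a = 26.25 ft/s² × 0.3048 = 8.001 m/s²
d = v₀² / (2a) = 14.9992² / (2 × 8.001) = 224.976 / 16.002 = 14.0592 m
d = 14.0592 m / 0.001 = 14060 mm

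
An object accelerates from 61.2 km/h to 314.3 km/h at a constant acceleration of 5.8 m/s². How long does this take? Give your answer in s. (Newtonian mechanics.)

v₀ = 61.2 km/h × 0.2777777777777778 = 17.0 m/s
v = 314.3 km/h × 0.2777777777777778 = 87.3056 m/s
t = (v - v₀) / a = (87.3056 - 17.0) / 5.8 = 12.12 s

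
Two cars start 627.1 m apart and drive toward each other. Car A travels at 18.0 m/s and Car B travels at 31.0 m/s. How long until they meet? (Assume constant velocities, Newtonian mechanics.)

Combined speed: v_combined = 18.0 + 31.0 = 49.0 m/s
Time to meet: t = d/v_combined = 627.1/49.0 = 12.8 s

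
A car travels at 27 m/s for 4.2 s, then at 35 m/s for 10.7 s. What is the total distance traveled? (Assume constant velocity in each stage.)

d₁ = v₁t₁ = 27 × 4.2 = 113.4 m
d₂ = v₂t₂ = 35 × 10.7 = 374.5 m
d_total = 113.4 + 374.5 = 487.9 m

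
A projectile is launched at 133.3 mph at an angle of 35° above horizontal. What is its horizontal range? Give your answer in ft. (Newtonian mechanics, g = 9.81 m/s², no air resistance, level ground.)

v₀ = 133.3 mph × 0.44704 = 59.5904 m/s
R = v₀² × sin(2θ) / g = 59.5904² × sin(2 × 35°) / 9.81 = 3551.02 × 0.939693 / 9.81 = 340.15 m
R = 340.15 m / 0.3048 = 1116 ft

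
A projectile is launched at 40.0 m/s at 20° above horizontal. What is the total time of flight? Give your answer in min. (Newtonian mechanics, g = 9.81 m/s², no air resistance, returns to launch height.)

T = 2 × v₀ × sin(θ) / g = 2 × 40.0 × sin(20°) / 9.81 = 2 × 40.0 × 0.34202 / 9.81 = 2.78915 s
T = 2.78915 s / 60.0 = 0.04649 min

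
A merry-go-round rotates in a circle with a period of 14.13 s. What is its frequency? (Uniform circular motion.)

f = 1/T = 1/14.13 = 0.0708 Hz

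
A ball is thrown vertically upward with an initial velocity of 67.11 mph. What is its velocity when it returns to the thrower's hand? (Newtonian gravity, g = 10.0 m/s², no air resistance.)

By conservation of energy (no air resistance), the ball returns to the throw height with the same speed as launch, but directed downward.
|v_ground| = v₀ = 67.11 mph
v_ground = 67.11 mph (downward)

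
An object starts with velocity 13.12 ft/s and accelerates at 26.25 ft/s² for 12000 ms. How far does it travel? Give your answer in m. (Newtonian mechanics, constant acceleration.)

v₀ = 13.12 ft/s × 0.3048 = 3.99898 m/s
a = 26.25 ft/s² × 0.3048 = 8.001 m/s²
t = 12000 ms × 0.001 = 12.0 s
d = v₀ × t + ½ × a × t² = 3.99898 × 12.0 + 0.5 × 8.001 × 12.0² = 624.1 m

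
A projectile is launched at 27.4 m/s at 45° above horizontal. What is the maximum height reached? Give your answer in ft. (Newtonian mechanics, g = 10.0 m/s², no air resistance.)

H = v₀² × sin²(θ) / (2g) = 27.4² × sin(45°)² / (2 × 10.0) = 750.76 × 0.5 / 20.0 = 18.769 m
H = 18.769 m / 0.3048 = 61.58 ft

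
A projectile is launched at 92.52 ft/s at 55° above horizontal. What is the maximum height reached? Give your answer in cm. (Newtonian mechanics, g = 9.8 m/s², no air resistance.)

v₀ = 92.52 ft/s × 0.3048 = 28.2001 m/s
H = v₀² × sin²(θ) / (2g) = 28.2001² × sin(55°)² / (2 × 9.8) = 795.246 × 0.67101 / 19.6 = 27.2254 m
H = 27.2254 m / 0.01 = 2723 cm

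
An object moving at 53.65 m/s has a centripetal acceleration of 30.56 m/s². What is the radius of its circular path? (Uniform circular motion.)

r = v²/a_c = 53.65²/30.56 = 94.19 m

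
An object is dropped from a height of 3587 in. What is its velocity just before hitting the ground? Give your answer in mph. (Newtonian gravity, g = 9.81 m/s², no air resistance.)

h = 3587 in × 0.0254 = 91.1098 m
v = √(2gh) = √(2 × 9.81 × 91.1098) = 42.2797 m/s
v = 42.2797 m/s / 0.44704 = 94.58 mph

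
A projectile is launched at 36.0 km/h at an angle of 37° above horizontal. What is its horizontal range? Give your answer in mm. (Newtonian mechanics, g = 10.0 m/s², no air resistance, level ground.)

v₀ = 36.0 km/h × 0.2777777777777778 = 10.0 m/s
R = v₀² × sin(2θ) / g = 10.0² × sin(2 × 37°) / 10.0 = 100.0 × 0.961262 / 10.0 = 9.61262 m
R = 9.61262 m / 0.001 = 9613 mm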